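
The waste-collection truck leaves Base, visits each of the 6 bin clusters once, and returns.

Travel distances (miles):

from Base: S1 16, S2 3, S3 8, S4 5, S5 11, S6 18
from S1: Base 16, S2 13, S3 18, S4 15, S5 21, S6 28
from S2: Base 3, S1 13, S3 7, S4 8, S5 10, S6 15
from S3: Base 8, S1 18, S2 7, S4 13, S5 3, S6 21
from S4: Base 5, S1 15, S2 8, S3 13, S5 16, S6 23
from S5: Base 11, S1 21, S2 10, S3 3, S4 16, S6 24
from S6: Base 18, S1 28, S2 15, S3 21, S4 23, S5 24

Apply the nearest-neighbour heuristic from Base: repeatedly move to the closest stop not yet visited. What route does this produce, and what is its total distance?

At Base the remaining stops are S2 3, S4 5, S3 8, S5 11, S1 16, S6 18; go to S2.
At S2 the remaining stops are S3 7, S4 8, S5 10, S1 13, S6 15; go to S3.
At S3 the remaining stops are S5 3, S4 13, S1 18, S6 21; go to S5.
At S5 the remaining stops are S4 16, S1 21, S6 24; go to S4.
At S4 the remaining stops are S1 15, S6 23; go to S1.
At S1 the remaining stops are S6 28; go to S6.
Return S6→Base: 18.
Total = 3 + 7 + 3 + 16 + 15 + 28 + 18 = 90.

90 miles along Base → S2 → S3 → S5 → S4 → S1 → S6 → Base.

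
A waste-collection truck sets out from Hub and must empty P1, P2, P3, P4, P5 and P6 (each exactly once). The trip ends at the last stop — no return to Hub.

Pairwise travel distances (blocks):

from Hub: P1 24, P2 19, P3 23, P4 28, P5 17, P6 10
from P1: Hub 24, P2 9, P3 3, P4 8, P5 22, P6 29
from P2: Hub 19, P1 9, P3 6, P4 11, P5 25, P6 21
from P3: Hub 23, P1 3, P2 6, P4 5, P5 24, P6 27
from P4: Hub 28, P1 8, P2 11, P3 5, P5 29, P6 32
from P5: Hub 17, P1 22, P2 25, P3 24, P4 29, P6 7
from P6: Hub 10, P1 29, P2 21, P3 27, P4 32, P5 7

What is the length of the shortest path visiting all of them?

58 blocks — the minimum one-way total.

There are 6! = 720 possible orderings.
Hub - P1 - P2 - P3 - P4 - P5 - P6: 24+9+6+5+29+7 = 80
Hub - P1 - P2 - P3 - P4 - P6 - P5: 24+9+6+5+32+7 = 83
Hub - P1 - P2 - P3 - P5 - P4 - P6: 24+9+6+24+29+32 = 124
Hub - P1 - P2 - P3 - P5 - P6 - P4: 24+9+6+24+7+32 = 102
Hub - P1 - P2 - P3 - P6 - P4 - P5: 24+9+6+27+32+29 = 127
Hub - P1 - P2 - P3 - P6 - P5 - P4: 24+9+6+27+7+29 = 102
Hub - P1 - P2 - P4 - P3 - P5 - P6: 24+9+11+5+24+7 = 80
Hub - P1 - P2 - P4 - P3 - P6 - P5: 24+9+11+5+27+7 = 83
… (712 more)
Hub - P6 - P5 - P1 - P3 - P4 - P2: 10+7+22+3+5+11 = 58  ← best
The minimum is 58.
One shortest path: Hub → P6 → P5 → P1 → P3 → P4 → P2.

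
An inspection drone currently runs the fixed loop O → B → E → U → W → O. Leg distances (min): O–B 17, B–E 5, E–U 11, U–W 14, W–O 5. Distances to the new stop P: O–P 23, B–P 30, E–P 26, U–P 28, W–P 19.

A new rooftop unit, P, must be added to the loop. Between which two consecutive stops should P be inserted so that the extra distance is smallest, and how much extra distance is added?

Insertion cost between consecutive stops i–j is d(i,P) + d(P,j) − d(i,j):
  between O and B: 23 + 30 − 17 = 36
  between B and E: 30 + 26 − 5 = 51
  between E and U: 26 + 28 − 11 = 43
  between U and W: 28 + 19 − 14 = 33
  between W and O: 19 + 23 − 5 = 37
Cheapest insertion is between U and W, adding 33.
New total = 52 + 33 = 85.

Minimum extra distance: 33 min, inserting P between U and W.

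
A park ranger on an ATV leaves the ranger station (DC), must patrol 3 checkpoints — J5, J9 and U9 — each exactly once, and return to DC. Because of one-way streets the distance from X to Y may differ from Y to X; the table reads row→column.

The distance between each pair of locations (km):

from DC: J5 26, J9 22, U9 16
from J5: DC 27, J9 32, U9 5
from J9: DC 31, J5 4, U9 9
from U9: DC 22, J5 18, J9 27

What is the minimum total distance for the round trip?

DC → J5 → J9 → U9 → DC: 26+32+9+22 = 89
DC → J5 → U9 → J9 → DC: 26+5+27+31 = 89
DC → J9 → J5 → U9 → DC: 22+4+5+22 = 53
DC → J9 → U9 → J5 → DC: 22+9+18+27 = 76
DC → U9 → J5 → J9 → DC: 16+18+32+31 = 97
DC → U9 → J9 → J5 → DC: 16+27+4+27 = 74
The minimum is 53.
One optimal route: DC → J9 → J5 → U9 → DC.

Minimum total distance: 53 km.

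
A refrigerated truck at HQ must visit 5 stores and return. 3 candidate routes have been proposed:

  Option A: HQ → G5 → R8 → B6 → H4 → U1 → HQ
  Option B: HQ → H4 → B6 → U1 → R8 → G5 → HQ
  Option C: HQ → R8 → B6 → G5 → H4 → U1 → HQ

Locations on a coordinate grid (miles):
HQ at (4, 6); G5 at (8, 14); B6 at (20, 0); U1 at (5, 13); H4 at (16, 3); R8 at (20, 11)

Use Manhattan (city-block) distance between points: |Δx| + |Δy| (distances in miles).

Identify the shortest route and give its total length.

Shortest is Option A, total 74 miles.

Option A: 12 + 15 + 11 + 7 + 21 + 8 = 74
Option B: 15 + 7 + 28 + 17 + 15 + 12 = 94
Option C: 21 + 11 + 26 + 19 + 21 + 8 = 106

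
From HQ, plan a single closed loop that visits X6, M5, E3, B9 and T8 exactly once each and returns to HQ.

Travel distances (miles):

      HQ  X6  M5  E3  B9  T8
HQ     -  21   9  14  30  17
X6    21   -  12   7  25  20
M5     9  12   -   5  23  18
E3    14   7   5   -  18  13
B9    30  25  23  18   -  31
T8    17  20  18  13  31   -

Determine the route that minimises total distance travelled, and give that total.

Shortest round trip = 94 miles.

With 5 stops there are 5!/2 = 60 distinct round trips (a route and its reverse cost the same).
HQ-X6-M5-E3-B9-T8-HQ: 21+12+5+18+31+17 = 104
HQ-X6-M5-E3-T8-B9-HQ: 21+12+5+13+31+30 = 112
HQ-X6-M5-B9-E3-T8-HQ: 21+12+23+18+13+17 = 104
HQ-X6-M5-B9-T8-E3-HQ: 21+12+23+31+13+14 = 114
HQ-X6-M5-T8-E3-B9-HQ: 21+12+18+13+18+30 = 112
HQ-X6-M5-T8-B9-E3-HQ: 21+12+18+31+18+14 = 114
HQ-X6-E3-M5-B9-T8-HQ: 21+7+5+23+31+17 = 104
HQ-X6-E3-M5-T8-B9-HQ: 21+7+5+18+31+30 = 112
HQ-X6-E3-B9-M5-T8-HQ: 21+7+18+23+18+17 = 104
HQ-X6-E3-B9-T8-M5-HQ: 21+7+18+31+18+9 = 104
HQ-X6-E3-T8-M5-B9-HQ: 21+7+13+18+23+30 = 112
HQ-X6-E3-T8-B9-M5-HQ: 21+7+13+31+23+9 = 104
HQ-X6-B9-M5-E3-T8-HQ: 21+25+23+5+13+17 = 104
HQ-X6-B9-M5-T8-E3-HQ: 21+25+23+18+13+14 = 114
… (46 more)
HQ-M5-X6-E3-B9-T8-HQ: 9+12+7+18+31+17 = 94  ← best
The minimum is 94.
One optimal route: HQ → M5 → X6 → E3 → B9 → T8 → HQ (or its reverse).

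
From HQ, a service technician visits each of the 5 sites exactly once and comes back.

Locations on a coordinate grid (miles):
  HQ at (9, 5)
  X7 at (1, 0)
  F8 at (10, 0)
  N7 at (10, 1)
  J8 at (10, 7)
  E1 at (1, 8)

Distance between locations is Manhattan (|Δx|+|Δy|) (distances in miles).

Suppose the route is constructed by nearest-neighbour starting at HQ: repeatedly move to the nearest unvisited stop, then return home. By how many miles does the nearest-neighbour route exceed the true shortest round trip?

HQ: J8=3, N7=5, F8=6, E1=11, X7=13 ⇒ J8
J8: N7=6, F8=7, E1=10, X7=16 ⇒ N7
N7: F8=1, X7=10, E1=16 ⇒ F8
F8: X7=9, E1=17 ⇒ X7
X7: E1=8 ⇒ E1
NN route HQ → J8 → N7 → F8 → X7 → E1 → HQ costs 38.
Optimal: HQ → N7 → F8 → X7 → E1 → J8 → HQ costs 36 (by enumerating all 60 distinct tours).
Excess = 38 − 36 = 2.

The nearest-neighbour route is 2 miles longer than optimal.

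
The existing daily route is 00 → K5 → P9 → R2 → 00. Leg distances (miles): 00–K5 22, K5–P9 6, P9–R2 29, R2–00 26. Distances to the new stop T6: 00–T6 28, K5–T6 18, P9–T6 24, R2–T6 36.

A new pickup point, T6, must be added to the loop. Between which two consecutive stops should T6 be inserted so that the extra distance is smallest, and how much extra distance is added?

Insertion cost between consecutive stops i–j is d(i,T6) + d(T6,j) − d(i,j):
  between 00 and K5: 28 + 18 − 22 = 24
  between K5 and P9: 18 + 24 − 6 = 36
  between P9 and R2: 24 + 36 − 29 = 31
  between R2 and 00: 36 + 28 − 26 = 38
Cheapest insertion is between 00 and K5, adding 24.
New total = 83 + 24 = 107.

Adding 24 miles by placing T6 on the 00–K5 leg.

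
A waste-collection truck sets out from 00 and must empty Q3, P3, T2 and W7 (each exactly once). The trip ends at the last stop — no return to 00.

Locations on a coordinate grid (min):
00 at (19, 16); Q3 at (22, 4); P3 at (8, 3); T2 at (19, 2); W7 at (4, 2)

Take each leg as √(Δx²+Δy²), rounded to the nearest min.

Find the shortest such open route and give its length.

31 min — the minimum one-way total.

There are 4! = 24 possible orderings.
00 - Q3 - P3 - T2 - W7: 12+14+11+15 = 52
00 - Q3 - P3 - W7 - T2: 12+14+4+15 = 45
00 - Q3 - T2 - P3 - W7: 12+4+11+4 = 31
00 - Q3 - T2 - W7 - P3: 12+4+15+4 = 35
00 - Q3 - W7 - P3 - T2: 12+18+4+11 = 45
00 - Q3 - W7 - T2 - P3: 12+18+15+11 = 56
00 - P3 - Q3 - T2 - W7: 17+14+4+15 = 50
00 - P3 - Q3 - W7 - T2: 17+14+18+15 = 64
00 - P3 - T2 - Q3 - W7: 17+11+4+18 = 50
00 - P3 - T2 - W7 - Q3: 17+11+15+18 = 61
00 - P3 - W7 - Q3 - T2: 17+4+18+4 = 43
00 - P3 - W7 - T2 - Q3: 17+4+15+4 = 40
00 - T2 - Q3 - P3 - W7: 14+4+14+4 = 36
00 - T2 - Q3 - W7 - P3: 14+4+18+4 = 40
… (10 more)
The minimum is 31.
One shortest path: 00 → Q3 → T2 → P3 → W7.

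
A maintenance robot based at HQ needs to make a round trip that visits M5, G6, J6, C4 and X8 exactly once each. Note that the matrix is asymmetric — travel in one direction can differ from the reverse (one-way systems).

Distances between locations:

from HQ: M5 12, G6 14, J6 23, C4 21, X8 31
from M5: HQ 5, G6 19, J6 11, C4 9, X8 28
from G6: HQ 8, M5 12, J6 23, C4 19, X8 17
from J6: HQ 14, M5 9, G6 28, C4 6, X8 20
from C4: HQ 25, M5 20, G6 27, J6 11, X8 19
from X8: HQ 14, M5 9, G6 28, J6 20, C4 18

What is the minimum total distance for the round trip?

HQ→M5→G6→J6→C4→X8→HQ: 12+19+23+6+19+14 = 93
HQ→M5→G6→J6→X8→C4→HQ: 12+19+23+20+18+25 = 117
HQ→M5→G6→C4→J6→X8→HQ: 12+19+19+11+20+14 = 95
HQ→M5→G6→C4→X8→J6→HQ: 12+19+19+19+20+14 = 103
HQ→M5→G6→X8→J6→C4→HQ: 12+19+17+20+6+25 = 99
HQ→M5→G6→X8→C4→J6→HQ: 12+19+17+18+11+14 = 91
HQ→M5→J6→G6→C4→X8→HQ: 12+11+28+19+19+14 = 103
HQ→M5→J6→G6→X8→C4→HQ: 12+11+28+17+18+25 = 111
HQ→M5→J6→C4→G6→X8→HQ: 12+11+6+27+17+14 = 87
HQ→M5→J6→C4→X8→G6→HQ: 12+11+6+19+28+8 = 84
HQ→M5→J6→X8→G6→C4→HQ: 12+11+20+28+19+25 = 115
HQ→M5→J6→X8→C4→G6→HQ: 12+11+20+18+27+8 = 96
HQ→M5→C4→G6→J6→X8→HQ: 12+9+27+23+20+14 = 105
HQ→M5→C4→G6→X8→J6→HQ: 12+9+27+17+20+14 = 99
… (106 more)
HQ→G6→X8→M5→C4→J6→HQ: 14+17+9+9+11+14 = 74  ← best
The minimum is 74.
One optimal route: HQ → G6 → X8 → M5 → C4 → J6 → HQ.

74 — the shortest possible round trip.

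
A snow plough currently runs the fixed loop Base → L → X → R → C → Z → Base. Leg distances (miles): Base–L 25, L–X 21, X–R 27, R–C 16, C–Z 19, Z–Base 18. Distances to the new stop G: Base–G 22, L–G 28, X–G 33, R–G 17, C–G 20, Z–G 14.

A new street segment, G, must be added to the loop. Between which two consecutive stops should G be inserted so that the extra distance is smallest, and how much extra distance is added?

Adding 15 miles by placing G on the C–Z leg.

Insertion cost between consecutive stops i–j is d(i,G) + d(G,j) − d(i,j):
  between Base and L: 22 + 28 − 25 = 25
  between L and X: 28 + 33 − 21 = 40
  between X and R: 33 + 17 − 27 = 23
  between R and C: 17 + 20 − 16 = 21
  between C and Z: 20 + 14 − 19 = 15
  between Z and Base: 14 + 22 − 18 = 18
Cheapest insertion is between C and Z, adding 15.
New total = 126 + 15 = 141.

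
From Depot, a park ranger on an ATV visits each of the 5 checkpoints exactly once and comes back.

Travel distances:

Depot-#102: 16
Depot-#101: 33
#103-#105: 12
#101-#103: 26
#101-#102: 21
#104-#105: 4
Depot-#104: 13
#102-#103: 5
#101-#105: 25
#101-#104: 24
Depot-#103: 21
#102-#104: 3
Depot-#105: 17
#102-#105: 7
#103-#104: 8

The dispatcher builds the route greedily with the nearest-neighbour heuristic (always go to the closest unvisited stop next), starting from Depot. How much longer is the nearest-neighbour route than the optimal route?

Depot: #104=13, #102=16, #105=17, #103=21, #101=33 ⇒ #104
#104: #102=3, #105=4, #103=8, #101=24 ⇒ #102
#102: #103=5, #105=7, #101=21 ⇒ #103
#103: #105=12, #101=26 ⇒ #105
#105: #101=25 ⇒ #101
NN route Depot → #104 → #102 → #103 → #105 → #101 → Depot costs 91.
Optimal: Depot → #101 → #102 → #103 → #104 → #105 → Depot costs 88 (by enumerating all 60 distinct tours).
Excess = 91 − 88 = 3.

The nearest-neighbour route is 3 longer than optimal.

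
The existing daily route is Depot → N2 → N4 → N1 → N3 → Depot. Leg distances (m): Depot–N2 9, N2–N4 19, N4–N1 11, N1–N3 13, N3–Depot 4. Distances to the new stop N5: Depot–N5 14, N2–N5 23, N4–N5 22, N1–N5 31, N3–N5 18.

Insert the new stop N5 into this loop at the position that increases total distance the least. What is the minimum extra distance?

Insertion cost between consecutive stops i–j is d(i,N5) + d(N5,j) − d(i,j):
  between Depot and N2: 14 + 23 − 9 = 28
  between N2 and N4: 23 + 22 − 19 = 26
  between N4 and N1: 22 + 31 − 11 = 42
  between N1 and N3: 31 + 18 − 13 = 36
  between N3 and Depot: 18 + 14 − 4 = 28
Cheapest insertion is between N2 and N4, adding 26.
New total = 56 + 26 = 82.

Adding 26 m by placing N5 on the N2–N4 leg.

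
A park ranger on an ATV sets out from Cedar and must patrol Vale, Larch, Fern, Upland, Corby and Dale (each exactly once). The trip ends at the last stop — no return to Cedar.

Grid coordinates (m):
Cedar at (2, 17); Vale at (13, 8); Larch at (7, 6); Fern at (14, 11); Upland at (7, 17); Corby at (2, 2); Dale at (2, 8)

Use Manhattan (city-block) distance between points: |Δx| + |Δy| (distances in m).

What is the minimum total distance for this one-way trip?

Minimum one-way distance = 43 m.

There are 6! = 720 possible orderings.
Cedar → Vale → Larch → Fern → Upland → Corby → Dale: 20+8+12+13+20+6 = 79
Cedar → Vale → Larch → Fern → Upland → Dale → Corby: 20+8+12+13+14+6 = 73
Cedar → Vale → Larch → Fern → Corby → Upland → Dale: 20+8+12+21+20+14 = 95
Cedar → Vale → Larch → Fern → Corby → Dale → Upland: 20+8+12+21+6+14 = 81
Cedar → Vale → Larch → Fern → Dale → Upland → Corby: 20+8+12+15+14+20 = 89
Cedar → Vale → Larch → Fern → Dale → Corby → Upland: 20+8+12+15+6+20 = 81
Cedar → Vale → Larch → Upland → Fern → Corby → Dale: 20+8+11+13+21+6 = 79
Cedar → Vale → Larch → Upland → Fern → Dale → Corby: 20+8+11+13+15+6 = 73
… (712 more)
Cedar → Upland → Fern → Vale → Larch → Dale → Corby: 5+13+4+8+7+6 = 43  ← best
The minimum is 43.
One shortest path: Cedar → Upland → Fern → Vale → Larch → Dale → Corby.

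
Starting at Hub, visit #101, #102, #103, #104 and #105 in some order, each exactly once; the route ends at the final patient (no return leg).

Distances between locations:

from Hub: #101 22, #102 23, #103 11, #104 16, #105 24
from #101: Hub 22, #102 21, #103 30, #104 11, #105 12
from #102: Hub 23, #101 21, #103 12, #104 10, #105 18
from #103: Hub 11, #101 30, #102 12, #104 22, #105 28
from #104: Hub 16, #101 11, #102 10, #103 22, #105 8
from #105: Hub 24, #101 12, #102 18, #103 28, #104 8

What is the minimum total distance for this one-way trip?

53 — the minimum one-way total.

There are 5! = 120 possible orderings.
Hub → #101 → #102 → #103 → #104 → #105: 22+21+12+22+8 = 85
Hub → #101 → #102 → #103 → #105 → #104: 22+21+12+28+8 = 91
Hub → #101 → #102 → #104 → #103 → #105: 22+21+10+22+28 = 103
Hub → #101 → #102 → #104 → #105 → #103: 22+21+10+8+28 = 89
Hub → #101 → #102 → #105 → #103 → #104: 22+21+18+28+22 = 111
Hub → #101 → #102 → #105 → #104 → #103: 22+21+18+8+22 = 91
Hub → #101 → #103 → #102 → #104 → #105: 22+30+12+10+8 = 82
Hub → #101 → #103 → #102 → #105 → #104: 22+30+12+18+8 = 90
Hub → #101 → #103 → #104 → #102 → #105: 22+30+22+10+18 = 102
Hub → #101 → #103 → #104 → #105 → #102: 22+30+22+8+18 = 100
Hub → #101 → #103 → #105 → #102 → #104: 22+30+28+18+10 = 108
Hub → #101 → #103 → #105 → #104 → #102: 22+30+28+8+10 = 98
Hub → #101 → #104 → #102 → #103 → #105: 22+11+10+12+28 = 83
Hub → #101 → #104 → #102 → #105 → #103: 22+11+10+18+28 = 89
… (106 more)
Hub → #103 → #102 → #104 → #105 → #101: 11+12+10+8+12 = 53  ← best
The minimum is 53.
One shortest path: Hub → #103 → #102 → #104 → #105 → #101.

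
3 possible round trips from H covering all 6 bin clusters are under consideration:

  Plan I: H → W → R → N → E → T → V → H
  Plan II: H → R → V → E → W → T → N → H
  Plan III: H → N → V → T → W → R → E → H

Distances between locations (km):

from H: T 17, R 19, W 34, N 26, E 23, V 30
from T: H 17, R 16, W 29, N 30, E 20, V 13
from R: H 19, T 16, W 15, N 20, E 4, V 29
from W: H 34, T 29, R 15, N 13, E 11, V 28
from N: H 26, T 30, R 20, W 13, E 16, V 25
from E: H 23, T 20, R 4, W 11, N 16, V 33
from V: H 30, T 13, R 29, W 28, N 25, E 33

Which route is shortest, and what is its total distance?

Plan I: 34 + 15 + 20 + 16 + 20 + 13 + 30 = 148
Plan II: 19 + 29 + 33 + 11 + 29 + 30 + 26 = 177
Plan III: 26 + 25 + 13 + 29 + 15 + 4 + 23 = 135

Shortest is Plan III, total 135 km.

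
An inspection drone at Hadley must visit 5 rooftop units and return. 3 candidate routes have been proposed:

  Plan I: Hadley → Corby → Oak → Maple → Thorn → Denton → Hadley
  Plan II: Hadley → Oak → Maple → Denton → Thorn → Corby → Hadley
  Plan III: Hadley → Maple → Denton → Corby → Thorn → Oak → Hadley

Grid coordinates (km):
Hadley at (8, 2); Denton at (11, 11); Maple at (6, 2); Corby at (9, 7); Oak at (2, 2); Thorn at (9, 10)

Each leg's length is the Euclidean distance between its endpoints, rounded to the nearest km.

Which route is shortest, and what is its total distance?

Shortest is Plan II, total 30 km.

Plan I: 5 + 9 + 4 + 9 + 2 + 9 = 38
Plan II: 6 + 4 + 10 + 2 + 3 + 5 = 30
Plan III: 2 + 10 + 4 + 3 + 11 + 6 = 36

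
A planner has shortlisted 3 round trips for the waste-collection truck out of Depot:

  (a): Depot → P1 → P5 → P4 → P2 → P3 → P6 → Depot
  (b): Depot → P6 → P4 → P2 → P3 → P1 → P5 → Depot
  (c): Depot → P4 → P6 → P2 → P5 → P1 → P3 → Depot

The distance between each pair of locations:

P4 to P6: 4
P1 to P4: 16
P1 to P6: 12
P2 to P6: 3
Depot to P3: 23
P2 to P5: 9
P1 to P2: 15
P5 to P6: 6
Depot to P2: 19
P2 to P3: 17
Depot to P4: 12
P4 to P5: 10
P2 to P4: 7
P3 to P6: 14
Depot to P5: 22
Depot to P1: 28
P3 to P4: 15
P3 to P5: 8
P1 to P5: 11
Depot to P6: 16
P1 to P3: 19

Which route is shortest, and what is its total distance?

Shortest is (c), total 81.

(a): 28 + 11 + 10 + 7 + 17 + 14 + 16 = 103
(b): 16 + 4 + 7 + 17 + 19 + 11 + 22 = 96
(c): 12 + 4 + 3 + 9 + 11 + 19 + 23 = 81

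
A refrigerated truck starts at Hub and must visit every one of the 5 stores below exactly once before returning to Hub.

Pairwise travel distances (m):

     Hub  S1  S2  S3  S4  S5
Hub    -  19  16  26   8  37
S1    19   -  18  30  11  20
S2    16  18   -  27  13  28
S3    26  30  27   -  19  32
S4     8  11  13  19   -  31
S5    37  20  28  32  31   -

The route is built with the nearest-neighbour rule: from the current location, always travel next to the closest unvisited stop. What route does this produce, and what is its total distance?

Hub → [S4:8 / S2:16 / S1:19 / S3:26 / S5:37] → S4 (8)
S4 → [S1:11 / S2:13 / S3:19 / S5:31] → S1 (11)
S1 → [S2:18 / S5:20 / S3:30] → S2 (18)
S2 → [S3:27 / S5:28] → S3 (27)
S3 → [S5:32] → S5 (32)
Return S5→Hub: 37.
Total = 8 + 11 + 18 + 27 + 32 + 37 = 133.

Total distance 133 m via the nearest-neighbour route Hub → S4 → S1 → S2 → S3 → S5 → Hub.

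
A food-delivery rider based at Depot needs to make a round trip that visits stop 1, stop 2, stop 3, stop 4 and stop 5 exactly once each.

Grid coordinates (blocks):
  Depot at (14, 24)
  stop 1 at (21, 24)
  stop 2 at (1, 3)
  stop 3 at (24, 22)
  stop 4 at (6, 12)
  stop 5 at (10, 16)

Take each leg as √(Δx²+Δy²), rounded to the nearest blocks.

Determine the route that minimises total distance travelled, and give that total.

Shortest round trip = 66 blocks.

With 5 stops there are 5!/2 = 60 distinct round trips (a route and its reverse cost the same).
Depot-stop 1-stop 2-stop 3-stop 4-stop 5-Depot: 7+29+30+21+6+9 = 102
Depot-stop 1-stop 2-stop 3-stop 5-stop 4-Depot: 7+29+30+15+6+14 = 101
Depot-stop 1-stop 2-stop 4-stop 3-stop 5-Depot: 7+29+10+21+15+9 = 91
Depot-stop 1-stop 2-stop 4-stop 5-stop 3-Depot: 7+29+10+6+15+10 = 77
Depot-stop 1-stop 2-stop 5-stop 3-stop 4-Depot: 7+29+16+15+21+14 = 102
Depot-stop 1-stop 2-stop 5-stop 4-stop 3-Depot: 7+29+16+6+21+10 = 89
Depot-stop 1-stop 3-stop 2-stop 4-stop 5-Depot: 7+4+30+10+6+9 = 66
Depot-stop 1-stop 3-stop 2-stop 5-stop 4-Depot: 7+4+30+16+6+14 = 77
Depot-stop 1-stop 3-stop 4-stop 2-stop 5-Depot: 7+4+21+10+16+9 = 67
Depot-stop 1-stop 3-stop 4-stop 5-stop 2-Depot: 7+4+21+6+16+25 = 79
Depot-stop 1-stop 3-stop 5-stop 2-stop 4-Depot: 7+4+15+16+10+14 = 66
Depot-stop 1-stop 3-stop 5-stop 4-stop 2-Depot: 7+4+15+6+10+25 = 67
Depot-stop 1-stop 4-stop 2-stop 3-stop 5-Depot: 7+19+10+30+15+9 = 90
Depot-stop 1-stop 4-stop 2-stop 5-stop 3-Depot: 7+19+10+16+15+10 = 77
… (46 more)
The minimum is 66.
One optimal route: Depot → stop 1 → stop 3 → stop 2 → stop 4 → stop 5 → Depot (or its reverse).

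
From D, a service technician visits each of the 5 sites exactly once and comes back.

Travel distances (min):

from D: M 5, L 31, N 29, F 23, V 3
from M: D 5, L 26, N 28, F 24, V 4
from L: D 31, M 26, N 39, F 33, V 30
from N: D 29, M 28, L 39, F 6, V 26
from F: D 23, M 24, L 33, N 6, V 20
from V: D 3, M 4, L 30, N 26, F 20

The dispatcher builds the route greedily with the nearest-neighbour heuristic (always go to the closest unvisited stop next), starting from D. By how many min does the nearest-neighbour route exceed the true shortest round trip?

The nearest-neighbour route is 8 min longer than optimal.

D: V=3, M=5, F=23, N=29, L=31 ⇒ V
V: M=4, F=20, N=26, L=30 ⇒ M
M: F=24, L=26, N=28 ⇒ F
F: N=6, L=33 ⇒ N
N: L=39 ⇒ L
NN route D → V → M → F → N → L → D costs 107.
Optimal: D → M → L → N → F → V → D costs 99 (by enumerating all 60 distinct tours).
Excess = 107 − 99 = 8.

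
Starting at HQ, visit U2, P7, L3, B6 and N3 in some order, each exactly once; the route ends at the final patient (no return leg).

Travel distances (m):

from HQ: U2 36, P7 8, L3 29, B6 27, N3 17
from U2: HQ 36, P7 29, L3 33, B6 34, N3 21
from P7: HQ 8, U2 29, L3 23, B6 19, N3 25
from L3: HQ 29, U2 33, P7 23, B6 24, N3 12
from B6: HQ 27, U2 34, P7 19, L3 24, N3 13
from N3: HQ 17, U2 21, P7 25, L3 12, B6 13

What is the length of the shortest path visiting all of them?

There are 5! = 120 possible orderings.
HQ - U2 - P7 - L3 - B6 - N3: 36+29+23+24+13 = 125
HQ - U2 - P7 - L3 - N3 - B6: 36+29+23+12+13 = 113
HQ - U2 - P7 - B6 - L3 - N3: 36+29+19+24+12 = 120
HQ - U2 - P7 - B6 - N3 - L3: 36+29+19+13+12 = 109
HQ - U2 - P7 - N3 - L3 - B6: 36+29+25+12+24 = 126
HQ - U2 - P7 - N3 - B6 - L3: 36+29+25+13+24 = 127
HQ - U2 - L3 - P7 - B6 - N3: 36+33+23+19+13 = 124
HQ - U2 - L3 - P7 - N3 - B6: 36+33+23+25+13 = 130
HQ - U2 - L3 - B6 - P7 - N3: 36+33+24+19+25 = 137
HQ - U2 - L3 - B6 - N3 - P7: 36+33+24+13+25 = 131
HQ - U2 - L3 - N3 - P7 - B6: 36+33+12+25+19 = 125
HQ - U2 - L3 - N3 - B6 - P7: 36+33+12+13+19 = 113
HQ - U2 - B6 - P7 - L3 - N3: 36+34+19+23+12 = 124
HQ - U2 - B6 - P7 - N3 - L3: 36+34+19+25+12 = 126
… (106 more)
HQ - P7 - B6 - L3 - N3 - U2: 8+19+24+12+21 = 84  ← best
The minimum is 84.
One shortest path: HQ → P7 → B6 → L3 → N3 → U2.

Shortest open route: 84 m.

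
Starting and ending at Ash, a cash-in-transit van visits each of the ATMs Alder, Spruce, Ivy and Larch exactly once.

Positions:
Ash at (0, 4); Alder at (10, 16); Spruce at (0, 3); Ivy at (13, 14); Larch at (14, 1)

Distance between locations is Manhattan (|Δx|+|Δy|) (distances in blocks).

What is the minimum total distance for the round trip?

58 blocks — the shortest possible round trip.

Ash→Alder→Spruce→Ivy→Larch→Ash: 22+23+24+14+17 = 100
Ash→Alder→Spruce→Larch→Ivy→Ash: 22+23+16+14+23 = 98
Ash→Alder→Ivy→Spruce→Larch→Ash: 22+5+24+16+17 = 84
Ash→Alder→Ivy→Larch→Spruce→Ash: 22+5+14+16+1 = 58
Ash→Alder→Larch→Spruce→Ivy→Ash: 22+19+16+24+23 = 104
Ash→Alder→Larch→Ivy→Spruce→Ash: 22+19+14+24+1 = 80
Ash→Spruce→Alder→Ivy→Larch→Ash: 1+23+5+14+17 = 60
Ash→Spruce→Alder→Larch→Ivy→Ash: 1+23+19+14+23 = 80
Ash→Spruce→Ivy→Alder→Larch→Ash: 1+24+5+19+17 = 66
Ash→Spruce→Larch→Alder→Ivy→Ash: 1+16+19+5+23 = 64
Ash→Ivy→Alder→Spruce→Larch→Ash: 23+5+23+16+17 = 84
Ash→Ivy→Spruce→Alder→Larch→Ash: 23+24+23+19+17 = 106
The minimum is 58.
One optimal route: Ash → Alder → Ivy → Larch → Spruce → Ash (or its reverse).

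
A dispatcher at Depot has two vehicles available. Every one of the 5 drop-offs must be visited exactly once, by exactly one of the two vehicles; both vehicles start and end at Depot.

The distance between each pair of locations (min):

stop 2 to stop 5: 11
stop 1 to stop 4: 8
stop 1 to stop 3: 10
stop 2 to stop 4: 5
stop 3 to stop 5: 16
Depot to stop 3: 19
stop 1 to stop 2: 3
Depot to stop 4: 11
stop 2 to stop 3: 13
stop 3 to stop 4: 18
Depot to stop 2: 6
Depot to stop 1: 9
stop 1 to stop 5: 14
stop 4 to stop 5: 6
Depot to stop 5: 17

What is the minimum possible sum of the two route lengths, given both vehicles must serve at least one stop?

Check every non-empty split of the stops between the two vehicles; for each half take its own optimal tour:
  {stop 1} + {stop 2, stop 3, stop 4, stop 5}: 18 + 52 = 70
  {stop 2} + {stop 1, stop 3, stop 4, stop 5}: 12 + 52 = 64
  {stop 1, stop 2} + {stop 3, stop 4, stop 5}: 18 + 52 = 70
  {stop 3} + {stop 1, stop 2, stop 4, stop 5}: 38 + 40 = 78
  {stop 1, stop 3} + {stop 2, stop 4, stop 5}: 38 + 34 = 72
  {stop 2, stop 3} + {stop 1, stop 4, stop 5}: 38 + 40 = 78
  … (15 splits in total)
Best: vehicle 1 Depot → stop 2 → Depot = 12; vehicle 2 Depot → stop 1 → stop 3 → stop 5 → stop 4 → Depot = 52; combined 64.

64 min — the smallest possible combined total.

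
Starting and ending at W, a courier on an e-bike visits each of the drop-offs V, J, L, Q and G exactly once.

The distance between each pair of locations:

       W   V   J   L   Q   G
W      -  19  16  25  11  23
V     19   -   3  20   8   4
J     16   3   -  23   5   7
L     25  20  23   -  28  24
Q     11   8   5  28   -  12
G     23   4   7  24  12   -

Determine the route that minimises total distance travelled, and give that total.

There are 60 distinct closed tours to check (reversals are equivalent).
W→V→J→L→Q→G→W: 19+3+23+28+12+23 = 108
W→V→J→L→G→Q→W: 19+3+23+24+12+11 = 92
W→V→J→Q→L→G→W: 19+3+5+28+24+23 = 102
W→V→J→Q→G→L→W: 19+3+5+12+24+25 = 88
W→V→J→G→L→Q→W: 19+3+7+24+28+11 = 92
W→V→J→G→Q→L→W: 19+3+7+12+28+25 = 94
W→V→L→J→Q→G→W: 19+20+23+5+12+23 = 102
W→V→L→J→G→Q→W: 19+20+23+7+12+11 = 92
W→V→L→Q→J→G→W: 19+20+28+5+7+23 = 102
W→V→L→Q→G→J→W: 19+20+28+12+7+16 = 102
W→V→L→G→J→Q→W: 19+20+24+7+5+11 = 86
W→V→L→G→Q→J→W: 19+20+24+12+5+16 = 96
W→V→Q→J→L→G→W: 19+8+5+23+24+23 = 102
W→V→Q→J→G→L→W: 19+8+5+7+24+25 = 88
… (46 more)
W→L→V→G→J→Q→W: 25+20+4+7+5+11 = 72  ← best
The minimum is 72.
One optimal route: W → L → V → G → J → Q → W (or its reverse).

Shortest round trip = 72.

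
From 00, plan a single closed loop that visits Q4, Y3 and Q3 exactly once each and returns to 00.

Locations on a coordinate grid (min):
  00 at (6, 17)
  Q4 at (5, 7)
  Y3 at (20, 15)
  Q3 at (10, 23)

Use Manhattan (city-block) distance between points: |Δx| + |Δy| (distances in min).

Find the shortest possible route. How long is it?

With 3 stops there are 3!/2 = 3 distinct round trips (a route and its reverse cost the same).
00→Q4→Y3→Q3→00: 11+23+18+10 = 62
00→Q4→Q3→Y3→00: 11+21+18+16 = 66
00→Y3→Q4→Q3→00: 16+23+21+10 = 70
The minimum is 62.
One optimal route: 00 → Q4 → Y3 → Q3 → 00 (or its reverse).

Minimum total distance: 62 min.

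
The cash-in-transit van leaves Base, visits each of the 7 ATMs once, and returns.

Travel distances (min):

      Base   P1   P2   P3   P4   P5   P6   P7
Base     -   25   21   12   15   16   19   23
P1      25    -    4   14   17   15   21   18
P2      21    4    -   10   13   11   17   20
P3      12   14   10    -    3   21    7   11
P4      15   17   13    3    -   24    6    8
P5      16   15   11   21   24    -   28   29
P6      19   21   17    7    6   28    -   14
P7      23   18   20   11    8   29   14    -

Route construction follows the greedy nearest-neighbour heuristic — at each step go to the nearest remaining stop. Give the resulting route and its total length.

At Base the remaining stops are P3 12, P4 15, P5 16, P6 19, P2 21, P7 23, P1 25; go to P3.
At P3 the remaining stops are P4 3, P6 7, P2 10, P7 11, P1 14, P5 21; go to P4.
At P4 the remaining stops are P6 6, P7 8, P2 13, P1 17, P5 24; go to P6.
At P6 the remaining stops are P7 14, P2 17, P1 21, P5 28; go to P7.
At P7 the remaining stops are P1 18, P2 20, P5 29; go to P1.
At P1 the remaining stops are P2 4, P5 15; go to P2.
At P2 the remaining stops are P5 11; go to P5.
Return P5→Base: 16.
Total = 12 + 3 + 6 + 14 + 18 + 4 + 11 + 16 = 84.

Nearest-neighbour total = 84 min; route Base → P3 → P4 → P6 → P7 → P1 → P2 → P5 → Base.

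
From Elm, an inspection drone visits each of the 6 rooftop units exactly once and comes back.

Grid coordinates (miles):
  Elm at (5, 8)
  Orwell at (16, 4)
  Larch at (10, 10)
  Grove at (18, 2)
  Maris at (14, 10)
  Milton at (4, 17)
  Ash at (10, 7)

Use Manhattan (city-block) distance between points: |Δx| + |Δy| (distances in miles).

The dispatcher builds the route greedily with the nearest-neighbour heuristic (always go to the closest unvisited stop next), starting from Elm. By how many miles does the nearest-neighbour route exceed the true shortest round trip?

Elm: Ash=6, Larch=7, Milton=10, Maris=11, Orwell=15, Grove=19 ⇒ Ash
Ash: Larch=3, Maris=7, Orwell=9, Grove=13, Milton=16 ⇒ Larch
Larch: Maris=4, Orwell=12, Milton=13, Grove=16 ⇒ Maris
Maris: Orwell=8, Grove=12, Milton=17 ⇒ Orwell
Orwell: Grove=4, Milton=25 ⇒ Grove
Grove: Milton=29 ⇒ Milton
NN route Elm → Ash → Larch → Maris → Orwell → Grove → Milton → Elm costs 64.
Optimal: Elm → Milton → Larch → Maris → Orwell → Grove → Ash → Elm costs 58 (by enumerating all 360 distinct tours).
Excess = 64 − 58 = 6.

The nearest-neighbour route is 6 miles longer than optimal.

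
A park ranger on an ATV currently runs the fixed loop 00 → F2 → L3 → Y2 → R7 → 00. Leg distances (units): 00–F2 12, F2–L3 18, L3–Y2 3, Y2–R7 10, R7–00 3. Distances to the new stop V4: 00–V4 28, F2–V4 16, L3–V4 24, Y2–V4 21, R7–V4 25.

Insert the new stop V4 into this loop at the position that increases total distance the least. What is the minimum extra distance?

Insertion cost between consecutive stops i–j is d(i,V4) + d(V4,j) − d(i,j):
  between 00 and F2: 28 + 16 − 12 = 32
  between F2 and L3: 16 + 24 − 18 = 22
  between L3 and Y2: 24 + 21 − 3 = 42
  between Y2 and R7: 21 + 25 − 10 = 36
  between R7 and 00: 25 + 28 − 3 = 50
Cheapest insertion is between F2 and L3, adding 22.
New total = 46 + 22 = 68.

Adding 22 by placing V4 on the F2–L3 leg.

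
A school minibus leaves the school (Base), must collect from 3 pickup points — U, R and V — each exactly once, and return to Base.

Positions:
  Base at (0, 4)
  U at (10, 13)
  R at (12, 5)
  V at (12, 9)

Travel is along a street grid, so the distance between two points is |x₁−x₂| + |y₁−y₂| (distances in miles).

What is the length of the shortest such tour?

Base - U - R - V - Base: 19+10+4+17 = 50
Base - U - V - R - Base: 19+6+4+13 = 42
Base - R - U - V - Base: 13+10+6+17 = 46
The minimum is 42.
One optimal route: Base → U → V → R → Base (or its reverse).

Minimum total distance: 42 miles.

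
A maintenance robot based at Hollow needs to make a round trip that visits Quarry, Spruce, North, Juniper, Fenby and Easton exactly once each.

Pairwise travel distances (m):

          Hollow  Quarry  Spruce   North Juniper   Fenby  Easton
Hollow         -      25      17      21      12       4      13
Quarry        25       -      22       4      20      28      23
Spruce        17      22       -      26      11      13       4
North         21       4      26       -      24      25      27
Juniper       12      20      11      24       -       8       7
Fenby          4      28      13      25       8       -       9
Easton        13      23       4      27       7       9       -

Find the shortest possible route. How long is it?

Minimum total distance: 70 m.

Hollow→Quarry→Spruce→North→Juniper→Fenby→Easton→Hollow: 25+22+26+24+8+9+13 = 127
Hollow→Quarry→Spruce→North→Juniper→Easton→Fenby→Hollow: 25+22+26+24+7+9+4 = 117
Hollow→Quarry→Spruce→North→Fenby→Juniper→Easton→Hollow: 25+22+26+25+8+7+13 = 126
Hollow→Quarry→Spruce→North→Fenby→Easton→Juniper→Hollow: 25+22+26+25+9+7+12 = 126
Hollow→Quarry→Spruce→North→Easton→Juniper→Fenby→Hollow: 25+22+26+27+7+8+4 = 119
Hollow→Quarry→Spruce→North→Easton→Fenby→Juniper→Hollow: 25+22+26+27+9+8+12 = 129
Hollow→Quarry→Spruce→Juniper→North→Fenby→Easton→Hollow: 25+22+11+24+25+9+13 = 129
Hollow→Quarry→Spruce→Juniper→North→Easton→Fenby→Hollow: 25+22+11+24+27+9+4 = 122
… (352 more)
Hollow→North→Quarry→Spruce→Easton→Juniper→Fenby→Hollow: 21+4+22+4+7+8+4 = 70  ← best
The minimum is 70.
One optimal route: Hollow → North → Quarry → Spruce → Easton → Juniper → Fenby → Hollow (or its reverse).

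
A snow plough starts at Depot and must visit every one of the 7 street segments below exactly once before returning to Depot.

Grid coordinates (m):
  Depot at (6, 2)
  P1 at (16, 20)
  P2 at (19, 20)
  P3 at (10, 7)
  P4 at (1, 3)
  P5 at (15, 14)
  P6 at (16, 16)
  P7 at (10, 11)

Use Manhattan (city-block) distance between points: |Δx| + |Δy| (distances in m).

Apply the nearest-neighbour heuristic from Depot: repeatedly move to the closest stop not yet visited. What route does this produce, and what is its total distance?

Total distance 72 m via the nearest-neighbour route Depot → P4 → P3 → P7 → P5 → P6 → P1 → P2 → Depot.

From Depot: distances to unvisited — P4=6, P3=9, P7=13, P5=21, P6=24, P1=28, P2=31. Nearest is P4 (6).
From P4: distances to unvisited — P3=13, P7=17, P5=25, P6=28, P1=32, P2=35. Nearest is P3 (13).
From P3: distances to unvisited — P7=4, P5=12, P6=15, P1=19, P2=22. Nearest is P7 (4).
From P7: distances to unvisited — P5=8, P6=11, P1=15, P2=18. Nearest is P5 (8).
From P5: distances to unvisited — P6=3, P1=7, P2=10. Nearest is P6 (3).
From P6: distances to unvisited — P1=4, P2=7. Nearest is P1 (4).
From P1: distances to unvisited — P2=3. Nearest is P2 (3).
Return P2→Depot: 31.
Total = 6 + 13 + 4 + 8 + 3 + 4 + 3 + 31 = 72.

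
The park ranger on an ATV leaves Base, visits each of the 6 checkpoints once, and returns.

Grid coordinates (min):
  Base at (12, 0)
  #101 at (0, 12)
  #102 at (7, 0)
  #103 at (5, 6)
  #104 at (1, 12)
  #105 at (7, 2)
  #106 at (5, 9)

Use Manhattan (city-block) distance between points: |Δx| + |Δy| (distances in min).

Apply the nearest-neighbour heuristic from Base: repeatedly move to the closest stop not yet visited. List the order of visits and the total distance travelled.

48 min along Base → #102 → #105 → #103 → #106 → #104 → #101 → Base.

From Base: distances to unvisited — #102=5, #105=7, #103=13, #106=16, #104=23, #101=24. Nearest is #102 (5).
From #102: distances to unvisited — #105=2, #103=8, #106=11, #104=18, #101=19. Nearest is #105 (2).
From #105: distances to unvisited — #103=6, #106=9, #104=16, #101=17. Nearest is #103 (6).
From #103: distances to unvisited — #106=3, #104=10, #101=11. Nearest is #106 (3).
From #106: distances to unvisited — #104=7, #101=8. Nearest is #104 (7).
From #104: distances to unvisited — #101=1. Nearest is #101 (1).
Return #101→Base: 24.
Total = 5 + 2 + 6 + 3 + 7 + 1 + 24 = 48.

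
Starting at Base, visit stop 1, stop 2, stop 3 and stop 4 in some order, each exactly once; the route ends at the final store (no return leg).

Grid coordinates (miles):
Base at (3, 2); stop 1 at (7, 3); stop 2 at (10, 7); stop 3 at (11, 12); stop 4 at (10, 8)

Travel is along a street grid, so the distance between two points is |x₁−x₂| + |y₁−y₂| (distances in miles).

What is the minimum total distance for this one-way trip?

Shortest open route: 18 miles.

There are 4! = 24 possible orderings.
Base - stop 1 - stop 2 - stop 3 - stop 4: 5+7+6+5 = 23
Base - stop 1 - stop 2 - stop 4 - stop 3: 5+7+1+5 = 18
Base - stop 1 - stop 3 - stop 2 - stop 4: 5+13+6+1 = 25
Base - stop 1 - stop 3 - stop 4 - stop 2: 5+13+5+1 = 24
Base - stop 1 - stop 4 - stop 2 - stop 3: 5+8+1+6 = 20
Base - stop 1 - stop 4 - stop 3 - stop 2: 5+8+5+6 = 24
Base - stop 2 - stop 1 - stop 3 - stop 4: 12+7+13+5 = 37
Base - stop 2 - stop 1 - stop 4 - stop 3: 12+7+8+5 = 32
Base - stop 2 - stop 3 - stop 1 - stop 4: 12+6+13+8 = 39
Base - stop 2 - stop 3 - stop 4 - stop 1: 12+6+5+8 = 31
Base - stop 2 - stop 4 - stop 1 - stop 3: 12+1+8+13 = 34
Base - stop 2 - stop 4 - stop 3 - stop 1: 12+1+5+13 = 31
Base - stop 3 - stop 1 - stop 2 - stop 4: 18+13+7+1 = 39
Base - stop 3 - stop 1 - stop 4 - stop 2: 18+13+8+1 = 40
… (10 more)
The minimum is 18.
One shortest path: Base → stop 1 → stop 2 → stop 4 → stop 3.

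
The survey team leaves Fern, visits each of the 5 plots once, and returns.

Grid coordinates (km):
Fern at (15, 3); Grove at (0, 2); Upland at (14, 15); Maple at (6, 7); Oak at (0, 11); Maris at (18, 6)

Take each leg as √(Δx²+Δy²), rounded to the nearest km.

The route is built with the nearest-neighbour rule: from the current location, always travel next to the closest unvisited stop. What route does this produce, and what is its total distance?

At Fern the remaining stops are Maris 4, Maple 10, Upland 12, Grove 15, Oak 17; go to Maris.
At Maris the remaining stops are Upland 10, Maple 12, Grove 18, Oak 19; go to Upland.
At Upland the remaining stops are Maple 11, Oak 15, Grove 19; go to Maple.
At Maple the remaining stops are Oak 7, Grove 8; go to Oak.
At Oak the remaining stops are Grove 9; go to Grove.
Return Grove→Fern: 15.
Total = 4 + 10 + 11 + 7 + 9 + 15 = 56.

Total distance 56 km via the nearest-neighbour route Fern → Maris → Upland → Maple → Oak → Grove → Fern.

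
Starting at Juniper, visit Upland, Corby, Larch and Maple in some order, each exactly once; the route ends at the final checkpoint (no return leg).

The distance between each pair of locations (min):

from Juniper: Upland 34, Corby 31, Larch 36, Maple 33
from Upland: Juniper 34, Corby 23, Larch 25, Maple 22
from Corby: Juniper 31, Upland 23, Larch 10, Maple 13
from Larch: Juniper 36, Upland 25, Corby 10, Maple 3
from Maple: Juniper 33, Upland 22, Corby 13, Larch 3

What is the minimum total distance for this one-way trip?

There are 4! = 24 possible orderings.
Juniper → Upland → Corby → Larch → Maple: 34+23+10+3 = 70
Juniper → Upland → Corby → Maple → Larch: 34+23+13+3 = 73
Juniper → Upland → Larch → Corby → Maple: 34+25+10+13 = 82
Juniper → Upland → Larch → Maple → Corby: 34+25+3+13 = 75
Juniper → Upland → Maple → Corby → Larch: 34+22+13+10 = 79
Juniper → Upland → Maple → Larch → Corby: 34+22+3+10 = 69
Juniper → Corby → Upland → Larch → Maple: 31+23+25+3 = 82
Juniper → Corby → Upland → Maple → Larch: 31+23+22+3 = 79
Juniper → Corby → Larch → Upland → Maple: 31+10+25+22 = 88
Juniper → Corby → Larch → Maple → Upland: 31+10+3+22 = 66
Juniper → Corby → Maple → Upland → Larch: 31+13+22+25 = 91
Juniper → Corby → Maple → Larch → Upland: 31+13+3+25 = 72
Juniper → Larch → Upland → Corby → Maple: 36+25+23+13 = 97
Juniper → Larch → Upland → Maple → Corby: 36+25+22+13 = 96
… (10 more)
The minimum is 66.
One shortest path: Juniper → Corby → Larch → Maple → Upland.

66 min — the minimum one-way total.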